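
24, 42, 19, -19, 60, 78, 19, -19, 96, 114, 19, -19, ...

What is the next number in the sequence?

The slot pattern repeats as AABB (period 4), so there are 2 interleaved tracks.
Track A = 24, 42, 60, 78, 96, 114: arithmetic with common difference +18.
Track B = 19, -19, 19, -19, 19, -19: alternating ±19.
Position 13 falls in track A as its term 7, giving 132.

132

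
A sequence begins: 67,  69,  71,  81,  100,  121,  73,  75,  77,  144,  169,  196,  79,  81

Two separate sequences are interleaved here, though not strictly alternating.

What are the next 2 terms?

Positions follow the repeating pattern AAABBB; grouping by letter gives 2 tracks.
Track A: 67, 69, 71, 73, 75, 77, 79, 81 — adding 2 each time.
Track B: 81, 100, 121, 144, 169, 196 — the squares 9², 10², 11², ….
The 15th slot belongs to track A; its 9th term is 83.
Term 16 comes from track B (its 7th entry): 225.

83, 225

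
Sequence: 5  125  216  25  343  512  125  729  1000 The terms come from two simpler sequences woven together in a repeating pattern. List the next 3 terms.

The slot pattern repeats as ABB (period 3), so there are 2 interleaved tracks.
Track A is 5, 25, 125, which is successive powers of 5.
Track B is 125, 216, 343, 512, 729, 1000, which is the cubes 5³, 6³, 7³, ….
Position 10 → track A, term 4 = 625.
Position 11 falls in track B as its term 7, giving 1331.
The 12th slot belongs to track B; its 8th term is 1728.

625, 1331, 1728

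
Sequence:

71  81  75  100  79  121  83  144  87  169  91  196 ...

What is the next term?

95

Odd-indexed and even-indexed terms follow separate rules.
Track A: 71, 75, 79, 83, 87, 91 — adding 4 each time.
Track B: 81, 100, 121, 144, 169, 196 — consecutive squares n² from n = 9.
Position 13 → track A, term 7 = 95.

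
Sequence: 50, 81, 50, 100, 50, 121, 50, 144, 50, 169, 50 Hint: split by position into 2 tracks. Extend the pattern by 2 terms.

196, 50

Taking every 2nd term gives 2 separate tracks.
Stream A: 50, 50, 50, 50, 50, 50. The constant sequence 50.
Stream B: 81, 100, 121, 144, 169. The squares 9², 10², 11², ….
The 12th slot belongs to stream B; its 6th term is 196.
Position 13 → stream A, term 7 = 50.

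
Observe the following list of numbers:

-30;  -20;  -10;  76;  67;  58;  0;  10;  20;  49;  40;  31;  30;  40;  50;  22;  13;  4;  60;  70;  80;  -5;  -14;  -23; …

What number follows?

90

The slot pattern repeats as AAABBB (period 6), so there are 2 interleaved tracks.
Track A = -30, -20, -10, 0, 10, 20, 30, 40, 50, 60, 70, 80: arithmetic with common difference +10.
Track B = 76, 67, 58, 49, 40, 31, 22, 13, 4, -5, -14, -23: linear: a_n = 85 − 9·n.
Term 25 comes from track A (its 13th entry): 90.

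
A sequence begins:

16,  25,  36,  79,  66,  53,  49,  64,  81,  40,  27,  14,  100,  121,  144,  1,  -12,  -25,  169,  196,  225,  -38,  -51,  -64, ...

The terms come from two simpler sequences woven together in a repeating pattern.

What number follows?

256

Positions follow the repeating pattern AAABBB; grouping by letter gives 2 tracks.
Stream A = 16, 25, 36, 49, 64, 81, 100, 121, 144, 169, 196, 225: consecutive squares n² from n = 4.
Stream B = 79, 66, 53, 40, 27, 14, 1, -12, -25, -38, -51, -64: arithmetic with common difference −13.
Position 25 → stream A, term 13 = 256.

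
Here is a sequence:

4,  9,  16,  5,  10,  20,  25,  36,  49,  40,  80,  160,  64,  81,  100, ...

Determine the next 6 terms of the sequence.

The slot pattern repeats as AAABBB (period 6), so there are 2 interleaved tracks.
Stream A = 4, 9, 16, 25, 36, 49, 64, 81, 100: perfect squares starting at 2².
Stream B = 5, 10, 20, 40, 80, 160: geometric, ×2 each step.
Position 16 → stream B, term 7 = 320.
Term 17 comes from stream B (its 8th entry): 640.
Position 18 → stream B, term 9 = 1280.
Position 19 falls in stream A as its term 10, giving 121.
Term 20 comes from stream A (its 11th entry): 144.
Position 21 → stream A, term 12 = 169.

320, 640, 1280, 121, 144, 169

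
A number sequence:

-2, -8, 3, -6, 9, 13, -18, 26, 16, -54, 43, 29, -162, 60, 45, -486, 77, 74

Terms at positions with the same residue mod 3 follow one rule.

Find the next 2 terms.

Split by position mod 3 into 3 tracks.
Track A is -2, -6, -18, -54, -162, -486, which is geometric, ×3 each step.
Track B is -8, 9, 26, 43, 60, 77, which is adding 17 each time.
Track C is 3, 13, 16, 29, 45, 74, which is Fibonacci-style (each term is the sum of the two before it).
Term 19 comes from track A (its 7th entry): -1458.
Position 20 → track B, term 7 = 94.

-1458, 94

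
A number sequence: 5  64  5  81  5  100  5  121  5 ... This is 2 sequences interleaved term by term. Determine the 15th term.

5

Positions 1, 3, 5, … form one subsequence and positions 2, 4, 6, … form another.
Track A is 5, 5, 5, 5, 5, which is always 5.
Track B is 64, 81, 100, 121, which is consecutive squares n² from n = 8.
Position 15 → track A, term 8 = 5.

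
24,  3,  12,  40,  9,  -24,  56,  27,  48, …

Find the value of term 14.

243

Taking every 3rd term gives 3 separate tracks.
Track A: 24, 40, 56 (arithmetic, step +16).
Track B: 3, 9, 27 (powers 3^1, 3^2, 3^3, …).
Track C: 12, -24, 48 (geometric, ×-2 each step).
The 14th slot belongs to track B; its 5th term is 243.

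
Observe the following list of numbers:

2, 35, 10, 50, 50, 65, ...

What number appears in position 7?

Odd-indexed and even-indexed terms follow separate rules.
Track A is 2, 10, 50, which is geometric, ×5 each step.
Track B is 35, 50, 65, which is linear: a_n = 20 + 15·n.
Term 7 comes from track A (its 4th entry): 250.

250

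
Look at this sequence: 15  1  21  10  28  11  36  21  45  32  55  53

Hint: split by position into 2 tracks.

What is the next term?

Split by position mod 2 into 2 tracks.
Subsequence A: 15, 21, 28, 36, 45, 55 — the triangular numbers T_5, T_6, ….
Subsequence B: 1, 10, 11, 21, 32, 53 — Fibonacci-style (each term is the sum of the two before it).
Term 13 comes from subsequence A (its 7th entry): 66.

66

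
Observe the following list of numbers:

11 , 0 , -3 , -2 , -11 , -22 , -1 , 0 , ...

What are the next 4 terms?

Reading positions in blocks of 4 reveals the pattern AABB — 2 tracks woven together.
Track A: 11, 0, -11, -22 (arithmetic, step −11).
Track B: -3, -2, -1, 0 (adding 1 each time).
The 9th slot belongs to track A; its 5th term is -33.
Position 10 → track A, term 6 = -44.
Position 11 falls in track B as its term 5, giving 1.
Term 12 comes from track B (its 6th entry): 2.

-33, -44, 1, 2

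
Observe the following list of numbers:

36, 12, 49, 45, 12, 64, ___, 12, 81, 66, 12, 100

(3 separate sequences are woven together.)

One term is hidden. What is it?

55

Taking every 3rd term gives 3 separate tracks.
Stream A is 36, 45, ?, 66, which is triangular numbers n(n+1)/2 for n = 8, 9, ….
Stream B is 12, 12, 12, 12, which is the constant sequence 12.
Stream C is 49, 64, 81, 100, which is consecutive squares n² from n = 7.
Stream A's pattern makes the blank 55.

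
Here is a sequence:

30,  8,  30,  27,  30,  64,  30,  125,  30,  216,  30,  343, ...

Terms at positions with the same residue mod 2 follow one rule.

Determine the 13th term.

30

Split by position mod 2 into 2 tracks.
Track A: 30, 30, 30, 30, 30, 30 (constant 30).
Track B: 8, 27, 64, 125, 216, 343 (the cubes 2³, 3³, 4³, …).
The 13th slot belongs to track A; its 7th term is 30.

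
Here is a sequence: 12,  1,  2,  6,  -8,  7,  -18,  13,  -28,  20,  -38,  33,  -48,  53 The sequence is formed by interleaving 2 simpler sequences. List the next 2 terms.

-58, 86

Odd-indexed and even-indexed terms follow separate rules.
Track A is 12, 2, -8, -18, -28, -38, -48, which is arithmetic with common difference −10.
Track B is 1, 6, 7, 13, 20, 33, 53, which is each term equals the sum of the previous two.
Position 15 falls in track A as its term 8, giving -58.
Term 16 comes from track B (its 8th entry): 86.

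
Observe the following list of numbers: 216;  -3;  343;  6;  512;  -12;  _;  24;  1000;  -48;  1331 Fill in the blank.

729

Positions 1, 3, 5, … form one subsequence and positions 2, 4, 6, … form another.
Track A: 216, 343, 512, ?, 1000, 1331 — the cubes 6³, 7³, 8³, ….
Track B: -3, 6, -12, 24, -48 — multiplying by -2 each time.
Track A's pattern makes the blank 729.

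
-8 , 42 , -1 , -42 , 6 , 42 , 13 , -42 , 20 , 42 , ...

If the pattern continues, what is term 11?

Taking every 2nd term gives 2 separate tracks.
Stream A: -8, -1, 6, 13, 20 — linear: a_n = -15 + 7·n.
Stream B: 42, -42, 42, -42, 42 — alternating ±42.
The 11th slot belongs to stream A; its 6th term is 27.

27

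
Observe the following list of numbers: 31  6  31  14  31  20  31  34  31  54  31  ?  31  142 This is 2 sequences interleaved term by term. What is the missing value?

The terms cycle through 2 interleaved subsequences.
Stream A = 31, 31, 31, 31, 31, 31, 31: constant 31.
Stream B = 6, 14, 20, 34, 54, ?, 142: a Fibonacci-like recurrence a_n = a_{n-1} + a_{n-2}.
Filling stream B at index 6 by its rule yields 88.

88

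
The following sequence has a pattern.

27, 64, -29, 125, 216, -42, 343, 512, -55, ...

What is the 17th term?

Reading positions in blocks of 3 reveals the pattern AAB — 2 tracks woven together.
Track A = 27, 64, 125, 216, 343, 512: the cubes 3³, 4³, 5³, ….
Track B = -29, -42, -55: arithmetic, step −13.
Term 17 comes from track A (its 12th entry): 2744.

2744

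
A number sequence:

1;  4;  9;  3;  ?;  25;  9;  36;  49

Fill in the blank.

The slot pattern repeats as ABB (period 3), so there are 2 interleaved tracks.
Stream A is 1, 3, 9, which is powers 3^0, 3^1, 3^2, ….
Stream B is 4, 9, ?, 25, 36, 49, which is the squares 2², 3², 4², ….
So the missing entry in stream B is 16.

16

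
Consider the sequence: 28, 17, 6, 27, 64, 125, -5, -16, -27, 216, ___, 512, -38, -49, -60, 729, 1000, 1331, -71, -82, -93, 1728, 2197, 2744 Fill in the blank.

The slot pattern repeats as AAABBB (period 6), so there are 2 interleaved tracks.
Stream A = 28, 17, 6, -5, -16, -27, -38, -49, -60, -71, -82, -93: subtracting 11 each time.
Stream B = 27, 64, 125, 216, ?, 512, 729, 1000, 1331, 1728, 2197, 2744: consecutive cubes n³ from n = 3.
Stream B's pattern makes the blank 343.

343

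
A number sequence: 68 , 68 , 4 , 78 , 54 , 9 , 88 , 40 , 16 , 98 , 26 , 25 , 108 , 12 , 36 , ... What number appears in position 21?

Taking every 3rd term gives 3 separate tracks.
Track A: 68, 78, 88, 98, 108 — arithmetic, step +10.
Track B: 68, 54, 40, 26, 12 — linear: a_n = 82 − 14·n.
Track C: 4, 9, 16, 25, 36 — perfect squares starting at 2².
The 21st slot belongs to track C; its 7th term is 64.

64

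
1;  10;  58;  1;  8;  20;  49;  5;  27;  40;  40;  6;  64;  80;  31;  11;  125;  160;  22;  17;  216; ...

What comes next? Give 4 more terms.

Taking every 4th term gives 4 separate tracks.
Subsequence A: 1, 8, 27, 64, 125, 216 (perfect cubes starting at 1³).
Subsequence B: 10, 20, 40, 80, 160 (a geometric progression (common ratio 2)).
Subsequence C: 58, 49, 40, 31, 22 (arithmetic with common difference −9).
Subsequence D: 1, 5, 6, 11, 17 (a Fibonacci-like recurrence a_n = a_{n-1} + a_{n-2}).
Term 22 comes from subsequence B (its 6th entry): 320.
Position 23 → subsequence C, term 6 = 13.
Position 24 → subsequence D, term 6 = 28.
The 25th slot belongs to subsequence A; its 7th term is 343.

320, 13, 28, 343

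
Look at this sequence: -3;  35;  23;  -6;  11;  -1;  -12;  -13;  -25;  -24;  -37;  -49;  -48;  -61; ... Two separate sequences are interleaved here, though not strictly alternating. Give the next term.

-73

Positions follow the repeating pattern ABB; grouping by letter gives 2 tracks.
Track A: -3, -6, -12, -24, -48 — multiplying by 2 each time.
Track B: 35, 23, 11, -1, -13, -25, -37, -49, -61 — arithmetic, step −12.
The 15th slot belongs to track B; its 10th term is -73.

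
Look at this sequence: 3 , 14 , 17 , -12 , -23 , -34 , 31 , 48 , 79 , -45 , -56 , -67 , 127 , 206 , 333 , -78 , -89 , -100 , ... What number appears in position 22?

The slot pattern repeats as AAABBB (period 6), so there are 2 interleaved tracks.
Track A: 3, 14, 17, 31, 48, 79, 127, 206, 333 (each term equals the sum of the previous two).
Track B: -12, -23, -34, -45, -56, -67, -78, -89, -100 (subtracting 11 each time).
Position 22 → track B, term 10 = -111.

-111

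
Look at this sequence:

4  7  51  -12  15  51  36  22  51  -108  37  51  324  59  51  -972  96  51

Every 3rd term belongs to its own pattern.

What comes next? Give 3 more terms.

Split by position mod 3 into 3 tracks.
Subsequence A: 4, -12, 36, -108, 324, -972. Multiplying by -3 each time.
Subsequence B: 7, 15, 22, 37, 59, 96. Each term equals the sum of the previous two.
Subsequence C: 51, 51, 51, 51, 51, 51. Always 51.
The 19th slot belongs to subsequence A; its 7th term is 2916.
Position 20 → subsequence B, term 7 = 155.
Term 21 comes from subsequence C (its 7th entry): 51.

2916, 155, 51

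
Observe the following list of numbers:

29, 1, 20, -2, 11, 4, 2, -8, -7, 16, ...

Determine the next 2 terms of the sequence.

Odd-indexed and even-indexed terms follow separate rules.
Track A is 29, 20, 11, 2, -7, which is linear: a_n = 38 − 9·n.
Track B is 1, -2, 4, -8, 16, which is multiplying by -2 each time.
The 11th slot belongs to track A; its 6th term is -16.
Position 12 falls in track B as its term 6, giving -32.

-16, -32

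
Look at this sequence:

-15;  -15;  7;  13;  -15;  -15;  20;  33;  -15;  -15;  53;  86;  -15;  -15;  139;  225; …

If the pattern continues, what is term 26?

-15

Positions follow the repeating pattern AABB; grouping by letter gives 2 tracks.
Subsequence A = -15, -15, -15, -15, -15, -15, -15, -15: always -15.
Subsequence B = 7, 13, 20, 33, 53, 86, 139, 225: a Fibonacci-like recurrence a_n = a_{n-1} + a_{n-2}.
Term 26 comes from subsequence A (its 14th entry): -15.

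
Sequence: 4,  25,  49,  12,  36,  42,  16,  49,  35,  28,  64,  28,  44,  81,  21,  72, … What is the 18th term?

The terms cycle through 3 interleaved subsequences.
Track A: 4, 12, 16, 28, 44, 72. Fibonacci-style (each term is the sum of the two before it).
Track B: 25, 36, 49, 64, 81. Consecutive squares n² from n = 5.
Track C: 49, 42, 35, 28, 21. Subtracting 7 each time.
The 18th slot belongs to track C; its 6th term is 14.

14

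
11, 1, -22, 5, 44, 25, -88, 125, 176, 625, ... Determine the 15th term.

Taking every 2nd term gives 2 separate tracks.
Subsequence A: 11, -22, 44, -88, 176 — multiplying by -2 each time.
Subsequence B: 1, 5, 25, 125, 625 — powers of 5.
The 15th slot belongs to subsequence A; its 8th term is -1408.

-1408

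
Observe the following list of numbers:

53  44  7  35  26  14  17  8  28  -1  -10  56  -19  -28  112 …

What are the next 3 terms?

The slot pattern repeats as AAB (period 3), so there are 2 interleaved tracks.
Track A is 53, 44, 35, 26, 17, 8, -1, -10, -19, -28, which is arithmetic, step −9.
Track B is 7, 14, 28, 56, 112, which is geometric, ×2 each step.
Position 16 falls in track A as its term 11, giving -37.
Position 17 falls in track A as its term 12, giving -46.
Position 18 → track B, term 6 = 224.

-37, -46, 224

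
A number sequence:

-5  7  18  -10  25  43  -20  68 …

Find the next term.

Positions follow the repeating pattern ABB; grouping by letter gives 2 tracks.
Subsequence A = -5, -10, -20: geometric with ratio 2.
Subsequence B = 7, 18, 25, 43, 68: a Fibonacci-like recurrence a_n = a_{n-1} + a_{n-2}.
Position 9 → subsequence B, term 6 = 111.

111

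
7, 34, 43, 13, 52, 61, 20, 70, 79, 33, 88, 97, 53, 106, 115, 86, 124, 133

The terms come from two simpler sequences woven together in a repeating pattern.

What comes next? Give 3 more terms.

Reading positions in blocks of 3 reveals the pattern ABB — 2 tracks woven together.
Stream A = 7, 13, 20, 33, 53, 86: a Fibonacci-like recurrence a_n = a_{n-1} + a_{n-2}.
Stream B = 34, 43, 52, 61, 70, 79, 88, 97, 106, 115, 124, 133: adding 9 each time.
Term 19 comes from stream A (its 7th entry): 139.
Position 20 falls in stream B as its term 13, giving 142.
The 21st slot belongs to stream B; its 14th term is 151.

139, 142, 151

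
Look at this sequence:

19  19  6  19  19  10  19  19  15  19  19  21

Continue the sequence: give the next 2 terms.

Positions follow the repeating pattern AAB; grouping by letter gives 2 tracks.
Track A: 19, 19, 19, 19, 19, 19, 19, 19 — always 19.
Track B: 6, 10, 15, 21 — triangular numbers n(n+1)/2 for n = 3, 4, ….
Position 13 → track A, term 9 = 19.
Term 14 comes from track A (its 10th entry): 19.

19, 19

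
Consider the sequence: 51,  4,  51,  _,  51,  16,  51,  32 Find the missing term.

8

The terms cycle through 2 interleaved subsequences.
Track A: 51, 51, 51, 51 — the constant sequence 51.
Track B: 4, ?, 16, 32 — powers 2^2, 2^3, 2^4, ….
The gap is track B's term 2; the rule gives 8.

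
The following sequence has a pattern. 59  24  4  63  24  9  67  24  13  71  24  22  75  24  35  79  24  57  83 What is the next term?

24

The terms cycle through 3 interleaved subsequences.
Track A: 59, 63, 67, 71, 75, 79, 83 (arithmetic with common difference +4).
Track B: 24, 24, 24, 24, 24, 24 (the constant sequence 24).
Track C: 4, 9, 13, 22, 35, 57 (Fibonacci-style (each term is the sum of the two before it)).
Position 20 falls in track B as its term 7, giving 24.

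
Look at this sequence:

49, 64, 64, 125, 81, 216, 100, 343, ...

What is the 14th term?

Split by position mod 2 into 2 tracks.
Subsequence A is 49, 64, 81, 100, which is consecutive squares n² from n = 7.
Subsequence B is 64, 125, 216, 343, which is perfect cubes starting at 4³.
Term 14 comes from subsequence B (its 7th entry): 1000.

1000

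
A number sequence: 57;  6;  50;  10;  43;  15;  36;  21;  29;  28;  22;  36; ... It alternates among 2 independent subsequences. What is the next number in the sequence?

15

Split by position mod 2 into 2 tracks.
Stream A is 57, 50, 43, 36, 29, 22, which is linear: a_n = 64 − 7·n.
Stream B is 6, 10, 15, 21, 28, 36, which is triangular numbers starting at T_3.
Term 13 comes from stream A (its 7th entry): 15.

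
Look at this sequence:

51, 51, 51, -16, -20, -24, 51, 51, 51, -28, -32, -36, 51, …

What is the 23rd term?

The slot pattern repeats as AAABBB (period 6), so there are 2 interleaved tracks.
Track A is 51, 51, 51, 51, 51, 51, 51, which is always 51.
Track B is -16, -20, -24, -28, -32, -36, which is subtracting 4 each time.
Position 23 falls in track B as its term 11, giving -56.

-56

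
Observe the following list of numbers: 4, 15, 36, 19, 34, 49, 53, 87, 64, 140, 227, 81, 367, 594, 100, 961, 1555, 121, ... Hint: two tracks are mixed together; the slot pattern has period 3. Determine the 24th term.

Reading positions in blocks of 3 reveals the pattern AAB — 2 tracks woven together.
Track A: 4, 15, 19, 34, 53, 87, 140, 227, 367, 594, 961, 1555 (each term equals the sum of the previous two).
Track B: 36, 49, 64, 81, 100, 121 (perfect squares starting at 6²).
Position 24 falls in track B as its term 8, giving 169.

169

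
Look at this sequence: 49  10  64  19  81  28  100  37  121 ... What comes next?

Odd-indexed and even-indexed terms follow separate rules.
Stream A: 49, 64, 81, 100, 121 (perfect squares starting at 7²).
Stream B: 10, 19, 28, 37 (arithmetic with common difference +9).
Position 10 → stream B, term 5 = 46.

46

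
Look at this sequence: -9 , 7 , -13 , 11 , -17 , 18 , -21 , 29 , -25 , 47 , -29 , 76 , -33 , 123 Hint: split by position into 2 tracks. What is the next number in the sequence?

-37

Split by position mod 2 into 2 tracks.
Subsequence A = -9, -13, -17, -21, -25, -29, -33: arithmetic, step −4.
Subsequence B = 7, 11, 18, 29, 47, 76, 123: Fibonacci-style (each term is the sum of the two before it).
Term 15 comes from subsequence A (its 8th entry): -37.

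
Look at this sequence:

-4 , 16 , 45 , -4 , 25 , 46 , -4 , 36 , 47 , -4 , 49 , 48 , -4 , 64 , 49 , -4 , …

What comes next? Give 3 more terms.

The terms cycle through 3 interleaved subsequences.
Subsequence A: -4, -4, -4, -4, -4, -4 (constant -4).
Subsequence B: 16, 25, 36, 49, 64 (perfect squares starting at 4²).
Subsequence C: 45, 46, 47, 48, 49 (arithmetic, step +1).
Position 17 → subsequence B, term 6 = 81.
Position 18 falls in subsequence C as its term 6, giving 50.
Term 19 comes from subsequence A (its 7th entry): -4.

81, 50, -4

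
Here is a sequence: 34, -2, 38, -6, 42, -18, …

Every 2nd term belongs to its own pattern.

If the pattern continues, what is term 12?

Odd-indexed and even-indexed terms follow separate rules.
Track A = 34, 38, 42: arithmetic with common difference +4.
Track B = -2, -6, -18: a geometric progression (common ratio 3).
The 12th slot belongs to track B; its 6th term is -486.

-486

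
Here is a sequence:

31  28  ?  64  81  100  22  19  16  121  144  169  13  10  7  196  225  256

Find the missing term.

Positions follow the repeating pattern AAABBB; grouping by letter gives 2 tracks.
Subsequence A: 31, 28, ?, 22, 19, 16, 13, 10, 7 — subtracting 3 each time.
Subsequence B: 64, 81, 100, 121, 144, 169, 196, 225, 256 — perfect squares starting at 8².
So the missing entry in subsequence A is 25.

25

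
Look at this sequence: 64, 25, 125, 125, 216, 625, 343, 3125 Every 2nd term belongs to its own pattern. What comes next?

512

Positions 1, 3, 5, … form one subsequence and positions 2, 4, 6, … form another.
Track A: 64, 125, 216, 343 — the cubes 4³, 5³, 6³, ….
Track B: 25, 125, 625, 3125 — powers 5^2, 5^3, 5^4, ….
Position 9 → track A, term 5 = 512.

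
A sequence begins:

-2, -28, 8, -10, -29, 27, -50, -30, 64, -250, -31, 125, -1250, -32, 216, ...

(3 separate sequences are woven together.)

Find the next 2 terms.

Split by position mod 3: positions 1, 4, 7, … form one track, and each other residue class forms its own.
Track A: -2, -10, -50, -250, -1250 — multiplying by 5 each time.
Track B: -28, -29, -30, -31, -32 — subtracting 1 each time.
Track C: 8, 27, 64, 125, 216 — the cubes 2³, 3³, 4³, ….
Term 16 comes from track A (its 6th entry): -6250.
Term 17 comes from track B (its 6th entry): -33.

-6250, -33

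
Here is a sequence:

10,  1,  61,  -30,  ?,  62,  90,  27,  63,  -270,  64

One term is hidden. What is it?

8

Split by position mod 3 into 3 tracks.
Subsequence A: 10, -30, 90, -270 (geometric with ratio -3).
Subsequence B: 1, ?, 27, 64 (the cubes 1³, 2³, 3³, …).
Subsequence C: 61, 62, 63 (linear: a_n = 60 + n).
So the missing entry in subsequence B is 8.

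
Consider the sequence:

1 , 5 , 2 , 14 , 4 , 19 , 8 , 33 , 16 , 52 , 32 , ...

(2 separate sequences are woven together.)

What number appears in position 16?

Positions 1, 3, 5, … form one subsequence and positions 2, 4, 6, … form another.
Subsequence A is 1, 2, 4, 8, 16, 32, which is powers of 2.
Subsequence B is 5, 14, 19, 33, 52, which is each term equals the sum of the previous two.
Position 16 → subsequence B, term 8 = 222.

222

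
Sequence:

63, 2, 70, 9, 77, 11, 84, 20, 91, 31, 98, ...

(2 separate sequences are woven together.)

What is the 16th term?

133

Split by position mod 2 into 2 tracks.
Subsequence A: 63, 70, 77, 84, 91, 98. Linear: a_n = 56 + 7·n.
Subsequence B: 2, 9, 11, 20, 31. Fibonacci-style (each term is the sum of the two before it).
Term 16 comes from subsequence B (its 8th entry): 133.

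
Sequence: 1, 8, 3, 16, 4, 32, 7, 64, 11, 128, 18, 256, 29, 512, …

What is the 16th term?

Positions 1, 3, 5, … form one subsequence and positions 2, 4, 6, … form another.
Track A is 1, 3, 4, 7, 11, 18, 29, which is each term equals the sum of the previous two.
Track B is 8, 16, 32, 64, 128, 256, 512, which is successive powers of 2.
Position 16 falls in track B as its term 8, giving 1024.

1024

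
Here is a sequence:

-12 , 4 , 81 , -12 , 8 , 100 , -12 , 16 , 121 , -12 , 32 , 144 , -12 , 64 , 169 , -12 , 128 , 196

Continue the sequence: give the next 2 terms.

-12, 256

The terms cycle through 3 interleaved subsequences.
Track A = -12, -12, -12, -12, -12, -12: always -12.
Track B = 4, 8, 16, 32, 64, 128: powers of 2.
Track C = 81, 100, 121, 144, 169, 196: the squares 9², 10², 11², ….
Position 19 falls in track A as its term 7, giving -12.
Term 20 comes from track B (its 7th entry): 256.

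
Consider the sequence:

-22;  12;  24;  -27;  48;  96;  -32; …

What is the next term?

192

Reading positions in blocks of 3 reveals the pattern ABB — 2 tracks woven together.
Stream A: -22, -27, -32. Subtracting 5 each time.
Stream B: 12, 24, 48, 96. Geometric, ×2 each step.
Term 8 comes from stream B (its 5th entry): 192.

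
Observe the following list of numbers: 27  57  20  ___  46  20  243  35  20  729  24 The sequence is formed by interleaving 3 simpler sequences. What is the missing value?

81

Taking every 3rd term gives 3 separate tracks.
Stream A: 27, ?, 243, 729 — successive powers of 3.
Stream B: 57, 46, 35, 24 — subtracting 11 each time.
Stream C: 20, 20, 20 — the constant sequence 20.
So the missing entry in stream A is 81.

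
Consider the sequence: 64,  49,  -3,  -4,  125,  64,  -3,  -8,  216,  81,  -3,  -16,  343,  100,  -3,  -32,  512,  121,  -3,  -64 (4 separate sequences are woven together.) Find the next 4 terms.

Taking every 4th term gives 4 separate tracks.
Track A: 64, 125, 216, 343, 512. Perfect cubes starting at 4³.
Track B: 49, 64, 81, 100, 121. Consecutive squares n² from n = 7.
Track C: -3, -3, -3, -3, -3. The constant sequence -3.
Track D: -4, -8, -16, -32, -64. Multiplying by 2 each time.
Position 21 → track A, term 6 = 729.
Position 22 → track B, term 6 = 144.
Term 23 comes from track C (its 6th entry): -3.
The 24th slot belongs to track D; its 6th term is -128.

729, 144, -3, -128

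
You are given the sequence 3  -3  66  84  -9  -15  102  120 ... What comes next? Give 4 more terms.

Positions follow the repeating pattern AABB; grouping by letter gives 2 tracks.
Track A = 3, -3, -9, -15: linear: a_n = 9 − 6·n.
Track B = 66, 84, 102, 120: adding 18 each time.
Position 9 → track A, term 5 = -21.
Position 10 falls in track A as its term 6, giving -27.
Position 11 → track B, term 5 = 138.
Term 12 comes from track B (its 6th entry): 156.

-21, -27, 138, 156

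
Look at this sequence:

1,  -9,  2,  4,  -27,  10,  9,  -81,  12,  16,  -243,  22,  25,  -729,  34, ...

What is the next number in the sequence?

Read the sequence 3 terms at a time; column i is its own pattern.
Subsequence A: 1, 4, 9, 16, 25 (the squares 1², 2², 3², …).
Subsequence B: -9, -27, -81, -243, -729 (geometric with ratio 3).
Subsequence C: 2, 10, 12, 22, 34 (Fibonacci-style (each term is the sum of the two before it)).
Position 16 → subsequence A, term 6 = 36.

36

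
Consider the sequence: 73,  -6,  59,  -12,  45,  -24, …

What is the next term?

Taking every 2nd term gives 2 separate tracks.
Track A: 73, 59, 45 — subtracting 14 each time.
Track B: -6, -12, -24 — multiplying by 2 each time.
Position 7 → track A, term 4 = 31.

31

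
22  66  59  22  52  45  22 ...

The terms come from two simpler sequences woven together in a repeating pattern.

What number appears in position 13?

22

Reading positions in blocks of 3 reveals the pattern ABB — 2 tracks woven together.
Track A is 22, 22, 22, which is constant 22.
Track B is 66, 59, 52, 45, which is arithmetic, step −7.
Position 13 falls in track A as its term 5, giving 22.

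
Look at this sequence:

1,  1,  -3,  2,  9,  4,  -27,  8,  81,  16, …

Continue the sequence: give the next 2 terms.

Split by position mod 2 into 2 tracks.
Stream A: 1, -3, 9, -27, 81 — multiplying by -3 each time.
Stream B: 1, 2, 4, 8, 16 — powers 2^0, 2^1, 2^2, ….
Position 11 falls in stream A as its term 6, giving -243.
Position 12 falls in stream B as its term 6, giving 32.

-243, 32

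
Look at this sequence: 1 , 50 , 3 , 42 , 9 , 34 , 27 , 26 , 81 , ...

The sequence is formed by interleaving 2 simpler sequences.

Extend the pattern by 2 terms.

Taking every 2nd term gives 2 separate tracks.
Stream A = 1, 3, 9, 27, 81: powers of 3.
Stream B = 50, 42, 34, 26: arithmetic, step −8.
Position 10 → stream B, term 5 = 18.
Position 11 → stream A, term 6 = 243.

18, 243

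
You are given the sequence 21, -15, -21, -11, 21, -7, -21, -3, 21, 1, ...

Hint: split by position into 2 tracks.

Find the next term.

The terms cycle through 2 interleaved subsequences.
Stream A: 21, -21, 21, -21, 21 — the oscillation 21·(−1)^(n+1).
Stream B: -15, -11, -7, -3, 1 — linear: a_n = -19 + 4·n.
Position 11 → stream A, term 6 = -21.

-21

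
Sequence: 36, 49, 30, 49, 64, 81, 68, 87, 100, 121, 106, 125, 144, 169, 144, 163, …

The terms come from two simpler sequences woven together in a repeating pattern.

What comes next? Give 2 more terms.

Reading positions in blocks of 4 reveals the pattern AABB — 2 tracks woven together.
Stream A = 36, 49, 64, 81, 100, 121, 144, 169: consecutive squares n² from n = 6.
Stream B = 30, 49, 68, 87, 106, 125, 144, 163: arithmetic, step +19.
Position 17 falls in stream A as its term 9, giving 196.
Term 18 comes from stream A (its 10th entry): 225.

196, 225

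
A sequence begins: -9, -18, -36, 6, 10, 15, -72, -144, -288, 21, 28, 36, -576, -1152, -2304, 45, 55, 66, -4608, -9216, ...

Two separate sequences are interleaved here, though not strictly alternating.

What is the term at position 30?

The slot pattern repeats as AAABBB (period 6), so there are 2 interleaved tracks.
Track A is -9, -18, -36, -72, -144, -288, -576, -1152, -2304, -4608, -9216, which is geometric with ratio 2.
Track B is 6, 10, 15, 21, 28, 36, 45, 55, 66, which is triangular numbers starting at T_3.
Term 30 comes from track B (its 15th entry): 153.

153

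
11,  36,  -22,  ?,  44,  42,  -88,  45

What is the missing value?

39

Positions 1, 3, 5, … form one subsequence and positions 2, 4, 6, … form another.
Track A is 11, -22, 44, -88, which is a geometric progression (common ratio -2).
Track B is 36, ?, 42, 45, which is linear: a_n = 33 + 3·n.
Track B's pattern makes the blank 39.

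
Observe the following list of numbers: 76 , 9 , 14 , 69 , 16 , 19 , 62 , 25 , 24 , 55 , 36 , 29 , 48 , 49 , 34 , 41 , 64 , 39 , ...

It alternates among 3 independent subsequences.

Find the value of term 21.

44

The terms cycle through 3 interleaved subsequences.
Track A: 76, 69, 62, 55, 48, 41. Linear: a_n = 83 − 7·n.
Track B: 9, 16, 25, 36, 49, 64. Consecutive squares n² from n = 3.
Track C: 14, 19, 24, 29, 34, 39. Arithmetic with common difference +5.
The 21st slot belongs to track C; its 7th term is 44.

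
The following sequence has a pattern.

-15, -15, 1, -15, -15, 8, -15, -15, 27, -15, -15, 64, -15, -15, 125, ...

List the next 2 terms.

-15, -15

Positions follow the repeating pattern AAB; grouping by letter gives 2 tracks.
Stream A: -15, -15, -15, -15, -15, -15, -15, -15, -15, -15 — always -15.
Stream B: 1, 8, 27, 64, 125 — consecutive cubes n³ from n = 1.
Position 16 → stream A, term 11 = -15.
Position 17 → stream A, term 12 = -15.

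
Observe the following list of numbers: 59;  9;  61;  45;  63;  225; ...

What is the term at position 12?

28125

Positions 1, 3, 5, … form one subsequence and positions 2, 4, 6, … form another.
Track A: 59, 61, 63. Linear: a_n = 57 + 2·n.
Track B: 9, 45, 225. A geometric progression (common ratio 5).
Position 12 falls in track B as its term 6, giving 28125.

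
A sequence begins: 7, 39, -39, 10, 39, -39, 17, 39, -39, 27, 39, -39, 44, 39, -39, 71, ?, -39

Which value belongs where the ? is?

Positions follow the repeating pattern ABB; grouping by letter gives 2 tracks.
Subsequence A is 7, 10, 17, 27, 44, 71, which is a Fibonacci-like recurrence a_n = a_{n-1} + a_{n-2}.
Subsequence B is 39, -39, 39, -39, 39, -39, 39, -39, 39, -39, ?, -39, which is alternating ±39.
Subsequence B's pattern makes the blank 39.

39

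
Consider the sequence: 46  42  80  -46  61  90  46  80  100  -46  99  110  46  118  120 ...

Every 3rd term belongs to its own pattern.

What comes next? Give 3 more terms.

Split by position mod 3 into 3 tracks.
Stream A = 46, -46, 46, -46, 46: alternating ±46.
Stream B = 42, 61, 80, 99, 118: arithmetic with common difference +19.
Stream C = 80, 90, 100, 110, 120: arithmetic with common difference +10.
The 16th slot belongs to stream A; its 6th term is -46.
Position 17 falls in stream B as its term 6, giving 137.
Position 18 → stream C, term 6 = 130.

-46, 137, 130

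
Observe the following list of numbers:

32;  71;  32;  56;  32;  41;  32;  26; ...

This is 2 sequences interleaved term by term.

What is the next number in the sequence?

Taking every 2nd term gives 2 separate tracks.
Stream A = 32, 32, 32, 32: constant 32.
Stream B = 71, 56, 41, 26: subtracting 15 each time.
The 9th slot belongs to stream A; its 5th term is 32.

32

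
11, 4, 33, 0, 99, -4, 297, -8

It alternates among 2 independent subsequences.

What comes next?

891

The terms cycle through 2 interleaved subsequences.
Track A: 11, 33, 99, 297 — geometric, ×3 each step.
Track B: 4, 0, -4, -8 — subtracting 4 each time.
Position 9 falls in track A as its term 5, giving 891.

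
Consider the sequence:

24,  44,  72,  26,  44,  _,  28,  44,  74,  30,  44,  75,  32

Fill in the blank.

73

Split by position mod 3: positions 1, 4, 7, … form one track, and each other residue class forms its own.
Track A = 24, 26, 28, 30, 32: arithmetic with common difference +2.
Track B = 44, 44, 44, 44: always 44.
Track C = 72, ?, 74, 75: arithmetic with common difference +1.
Track C's pattern makes the blank 73.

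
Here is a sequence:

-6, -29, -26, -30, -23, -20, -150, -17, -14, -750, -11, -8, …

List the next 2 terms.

The slot pattern repeats as ABB (period 3), so there are 2 interleaved tracks.
Subsequence A: -6, -30, -150, -750. A geometric progression (common ratio 5).
Subsequence B: -29, -26, -23, -20, -17, -14, -11, -8. Adding 3 each time.
Term 13 comes from subsequence A (its 5th entry): -3750.
Term 14 comes from subsequence B (its 9th entry): -5.

-3750, -5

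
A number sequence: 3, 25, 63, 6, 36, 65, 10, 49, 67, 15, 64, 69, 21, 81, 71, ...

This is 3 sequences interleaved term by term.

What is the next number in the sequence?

Split by position mod 3 into 3 tracks.
Stream A: 3, 6, 10, 15, 21 (the triangular numbers T_2, T_3, …).
Stream B: 25, 36, 49, 64, 81 (the squares 5², 6², 7², …).
Stream C: 63, 65, 67, 69, 71 (arithmetic, step +2).
Term 16 comes from stream A (its 6th entry): 28.

28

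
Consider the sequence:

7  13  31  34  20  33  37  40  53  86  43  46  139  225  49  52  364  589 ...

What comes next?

55

Reading positions in blocks of 4 reveals the pattern AABB — 2 tracks woven together.
Track A: 7, 13, 20, 33, 53, 86, 139, 225, 364, 589. Fibonacci-style (each term is the sum of the two before it).
Track B: 31, 34, 37, 40, 43, 46, 49, 52. Arithmetic, step +3.
Position 19 falls in track B as its term 9, giving 55.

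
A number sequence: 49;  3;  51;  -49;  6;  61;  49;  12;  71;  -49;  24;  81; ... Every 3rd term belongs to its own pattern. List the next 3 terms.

49, 48, 91

Split by position mod 3 into 3 tracks.
Subsequence A: 49, -49, 49, -49 (oscillating between 49 and -49).
Subsequence B: 3, 6, 12, 24 (geometric with ratio 2).
Subsequence C: 51, 61, 71, 81 (arithmetic, step +10).
Term 13 comes from subsequence A (its 5th entry): 49.
The 14th slot belongs to subsequence B; its 5th term is 48.
Position 15 → subsequence C, term 5 = 91.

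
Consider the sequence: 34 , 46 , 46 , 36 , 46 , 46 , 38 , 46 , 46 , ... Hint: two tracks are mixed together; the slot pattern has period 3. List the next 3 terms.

40, 46, 46

Reading positions in blocks of 3 reveals the pattern ABB — 2 tracks woven together.
Subsequence A: 34, 36, 38. Arithmetic, step +2.
Subsequence B: 46, 46, 46, 46, 46, 46. Always 46.
Position 10 → subsequence A, term 4 = 40.
Position 11 → subsequence B, term 7 = 46.
Position 12 falls in subsequence B as its term 8, giving 46.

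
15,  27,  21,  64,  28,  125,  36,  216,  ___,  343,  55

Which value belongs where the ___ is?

The terms cycle through 2 interleaved subsequences.
Subsequence A = 15, 21, 28, 36, ?, 55: triangular numbers starting at T_5.
Subsequence B = 27, 64, 125, 216, 343: the cubes 3³, 4³, 5³, ….
So the missing entry in subsequence A is 45.

45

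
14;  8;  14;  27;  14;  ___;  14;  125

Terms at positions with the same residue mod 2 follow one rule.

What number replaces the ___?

64

The terms cycle through 2 interleaved subsequences.
Subsequence A: 14, 14, 14, 14. Constant 14.
Subsequence B: 8, 27, ?, 125. The cubes 2³, 3³, 4³, ….
So the missing entry in subsequence B is 64.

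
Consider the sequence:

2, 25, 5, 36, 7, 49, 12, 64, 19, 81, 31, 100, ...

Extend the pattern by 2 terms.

Split by position mod 2 into 2 tracks.
Track A is 2, 5, 7, 12, 19, 31, which is a Fibonacci-like recurrence a_n = a_{n-1} + a_{n-2}.
Track B is 25, 36, 49, 64, 81, 100, which is the squares 5², 6², 7², ….
Term 13 comes from track A (its 7th entry): 50.
Term 14 comes from track B (its 7th entry): 121.

50, 121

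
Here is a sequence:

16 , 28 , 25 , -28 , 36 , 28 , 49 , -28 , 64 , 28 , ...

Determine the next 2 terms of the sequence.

Taking every 2nd term gives 2 separate tracks.
Track A: 16, 25, 36, 49, 64. Perfect squares starting at 4².
Track B: 28, -28, 28, -28, 28. The oscillation 28·(−1)^(n+1).
Position 11 → track A, term 6 = 81.
Position 12 falls in track B as its term 6, giving -28.

81, -28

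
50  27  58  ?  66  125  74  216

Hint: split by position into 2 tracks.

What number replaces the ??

64

The terms cycle through 2 interleaved subsequences.
Stream A: 50, 58, 66, 74. Arithmetic, step +8.
Stream B: 27, ?, 125, 216. The cubes 3³, 4³, 5³, ….
Filling stream B at index 2 by its rule yields 64.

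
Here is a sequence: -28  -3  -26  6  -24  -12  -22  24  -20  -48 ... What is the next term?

-18

Taking every 2nd term gives 2 separate tracks.
Track A: -28, -26, -24, -22, -20 — linear: a_n = -30 + 2·n.
Track B: -3, 6, -12, 24, -48 — geometric with ratio -2.
The 11th slot belongs to track A; its 6th term is -18.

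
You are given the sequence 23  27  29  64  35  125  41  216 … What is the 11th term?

Taking every 2nd term gives 2 separate tracks.
Subsequence A: 23, 29, 35, 41 — adding 6 each time.
Subsequence B: 27, 64, 125, 216 — the cubes 3³, 4³, 5³, ….
Term 11 comes from subsequence A (its 6th entry): 53.

53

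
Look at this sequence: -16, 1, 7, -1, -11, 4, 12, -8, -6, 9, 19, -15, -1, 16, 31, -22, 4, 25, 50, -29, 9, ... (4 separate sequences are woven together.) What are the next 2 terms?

Split by position mod 4 into 4 tracks.
Track A: -16, -11, -6, -1, 4, 9 — adding 5 each time.
Track B: 1, 4, 9, 16, 25 — consecutive squares n² from n = 1.
Track C: 7, 12, 19, 31, 50 — a Fibonacci-like recurrence a_n = a_{n-1} + a_{n-2}.
Track D: -1, -8, -15, -22, -29 — arithmetic, step −7.
Position 22 → track B, term 6 = 36.
The 23rd slot belongs to track C; its 6th term is 81.

36, 81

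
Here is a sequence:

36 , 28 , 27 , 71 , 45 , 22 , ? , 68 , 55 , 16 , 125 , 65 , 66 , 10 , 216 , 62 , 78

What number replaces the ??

64

Split by position mod 4: positions 1, 5, 9, … form one track, and each other residue class forms its own.
Track A: 36, 45, 55, 66, 78. Triangular numbers n(n+1)/2 for n = 8, 9, ….
Track B: 28, 22, 16, 10. Linear: a_n = 34 − 6·n.
Track C: 27, ?, 125, 216. Perfect cubes starting at 3³.
Track D: 71, 68, 65, 62. Arithmetic, step −3.
The gap is track C's term 2; the rule gives 64.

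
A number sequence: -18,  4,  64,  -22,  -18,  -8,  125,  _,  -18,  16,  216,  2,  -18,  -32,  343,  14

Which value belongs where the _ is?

-10

The terms cycle through 4 interleaved subsequences.
Subsequence A: -18, -18, -18, -18 — always -18.
Subsequence B: 4, -8, 16, -32 — multiplying by -2 each time.
Subsequence C: 64, 125, 216, 343 — the cubes 4³, 5³, 6³, ….
Subsequence D: -22, ?, 2, 14 — arithmetic with common difference +12.
So the missing entry in subsequence D is -10.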